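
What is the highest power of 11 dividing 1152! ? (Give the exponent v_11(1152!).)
v_11(1152!) = 113

Legendre's formula: v_p(n!) = Σ_{k ≥ 1} ⌊n / p^k⌋. For p = 11, n = 1152, the terms are:
  ⌊1152/11^1⌋ = ⌊1152/11⌋ = 104
  ⌊1152/11^2⌋ = ⌊1152/121⌋ = 9
(the next term ⌊1152/11^3⌋ = 0, terminating the sum). Summing: v_11(1152!) = 104 + 9 = 113.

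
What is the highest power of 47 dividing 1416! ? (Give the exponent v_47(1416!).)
v_47(1416!) = 30

Legendre's formula: v_p(n!) = Σ_{k ≥ 1} ⌊n / p^k⌋. For p = 47, n = 1416, the terms are:
  ⌊1416/47^1⌋ = ⌊1416/47⌋ = 30
(the next term ⌊1416/47^2⌋ = 0, terminating the sum). Summing: v_47(1416!) = 30 = 30.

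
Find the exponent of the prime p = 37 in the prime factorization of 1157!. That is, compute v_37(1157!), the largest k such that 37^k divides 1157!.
v_37(1157!) = 31

Legendre's formula: v_p(n!) = Σ_{k ≥ 1} ⌊n / p^k⌋. For p = 37, n = 1157, the terms are:
  ⌊1157/37^1⌋ = ⌊1157/37⌋ = 31
(the next term ⌊1157/37^2⌋ = 0, terminating the sum). Summing: v_37(1157!) = 31 = 31.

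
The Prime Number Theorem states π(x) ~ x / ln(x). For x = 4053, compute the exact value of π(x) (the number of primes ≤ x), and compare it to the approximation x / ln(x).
π(4053) = 559;  x/ln(x) ≈ 487.89;  relative error ≈ 12.72%.

Directly count primes up to 4053: π(4053) = 559. The PNT approximation gives 4053/ln(4053) ≈ 4053/8.30721 ≈ 487.89. Relative error (π(x) − x/ln(x)) / π(x) ≈ 12.72%; the approximation is known to undercount slightly (Li(x) is a better estimate).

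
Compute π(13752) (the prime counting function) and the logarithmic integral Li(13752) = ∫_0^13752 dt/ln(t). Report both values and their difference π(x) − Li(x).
π(13752) = 1626;  Li(13752) ≈ 1646.26;  π(x) − Li(x) ≈ -20.26.

Direct count of primes ≤ 13752 gives π(13752) = 1626. Numerical evaluation of the logarithmic integral gives Li(13752) ≈ 1646.26. The difference π(x) − Li(x) ≈ -20.26 is typically negative for small/moderate x (Li(x) overestimates), though Littlewood's theorem shows this sign changes infinitely often.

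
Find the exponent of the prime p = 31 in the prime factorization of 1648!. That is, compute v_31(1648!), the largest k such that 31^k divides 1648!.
v_31(1648!) = 54

Legendre's formula: v_p(n!) = Σ_{k ≥ 1} ⌊n / p^k⌋. For p = 31, n = 1648, the terms are:
  ⌊1648/31^1⌋ = ⌊1648/31⌋ = 53
  ⌊1648/31^2⌋ = ⌊1648/961⌋ = 1
(the next term ⌊1648/31^3⌋ = 0, terminating the sum). Summing: v_31(1648!) = 53 + 1 = 54.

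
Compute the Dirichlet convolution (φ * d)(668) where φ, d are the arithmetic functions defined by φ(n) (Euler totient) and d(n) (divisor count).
(φ * d)(668) = 1176

Divisors of 668: [1, 2, 4, 167, 334, 668]. For each d | 668:
  d = 1: φ(1) · d(668/1) = 1 · 6 = 6
  d = 2: φ(2) · d(668/2) = 1 · 4 = 4
  d = 4: φ(4) · d(668/4) = 2 · 2 = 4
  d = 167: φ(167) · d(668/167) = 166 · 3 = 498
  d = 334: φ(334) · d(668/334) = 166 · 2 = 332
  d = 668: φ(668) · d(668/668) = 332 · 1 = 332
Summing: (φ * d)(668) = 6 + 4 + 4 + 498 + 332 + 332 = 1176.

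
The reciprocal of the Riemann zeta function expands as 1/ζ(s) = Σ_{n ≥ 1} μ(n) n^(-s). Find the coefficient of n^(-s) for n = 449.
μ(449) = -1

Factor n = 449 = 449. μ(n) = 0 if any exponent ≥ 2 (not squarefree); otherwise μ(n) = (−1)^{ω(n)} where ω(n) is the number of distinct prime factors. Applying: μ(449) = -1.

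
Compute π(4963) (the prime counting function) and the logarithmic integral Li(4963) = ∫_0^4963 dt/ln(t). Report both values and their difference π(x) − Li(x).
π(4963) = 663;  Li(4963) ≈ 679.93;  π(x) − Li(x) ≈ -16.93.

Direct count of primes ≤ 4963 gives π(4963) = 663. Numerical evaluation of the logarithmic integral gives Li(4963) ≈ 679.93. The difference π(x) − Li(x) ≈ -16.93 is typically negative for small/moderate x (Li(x) overestimates), though Littlewood's theorem shows this sign changes infinitely often.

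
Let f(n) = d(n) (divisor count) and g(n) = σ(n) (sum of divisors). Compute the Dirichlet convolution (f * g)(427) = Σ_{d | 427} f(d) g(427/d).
(d * σ)(427) = 640

Divisors of 427: [1, 7, 61, 427]. For each d | 427:
  d = 1: d(1) · σ(427/1) = 1 · 496 = 496
  d = 7: d(7) · σ(427/7) = 2 · 62 = 124
  d = 61: d(61) · σ(427/61) = 2 · 8 = 16
  d = 427: d(427) · σ(427/427) = 4 · 1 = 4
Summing: (d * σ)(427) = 496 + 124 + 16 + 4 = 640.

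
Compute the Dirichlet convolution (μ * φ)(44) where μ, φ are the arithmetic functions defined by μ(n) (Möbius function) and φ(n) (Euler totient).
(μ * φ)(44) = 9

Divisors of 44: [1, 2, 4, 11, 22, 44]. For each d | 44:
  d = 1: μ(1) · φ(44/1) = 1 · 20 = 20
  d = 2: μ(2) · φ(44/2) = -1 · 10 = -10
  d = 4: μ(4) · φ(44/4) = 0 · 10 = 0
  d = 11: μ(11) · φ(44/11) = -1 · 2 = -2
  d = 22: μ(22) · φ(44/22) = 1 · 1 = 1
  d = 44: μ(44) · φ(44/44) = 0 · 1 = 0
Summing: (μ * φ)(44) = 20 + -10 + 0 + -2 + 1 + 0 = 9.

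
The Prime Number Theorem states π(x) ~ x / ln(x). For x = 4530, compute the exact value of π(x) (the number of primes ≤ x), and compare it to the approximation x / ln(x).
π(4530) = 615;  x/ln(x) ≈ 538.10;  relative error ≈ 12.50%.

Directly count primes up to 4530: π(4530) = 615. The PNT approximation gives 4530/ln(4530) ≈ 4530/8.41848 ≈ 538.10. Relative error (π(x) − x/ln(x)) / π(x) ≈ 12.50%; the approximation is known to undercount slightly (Li(x) is a better estimate).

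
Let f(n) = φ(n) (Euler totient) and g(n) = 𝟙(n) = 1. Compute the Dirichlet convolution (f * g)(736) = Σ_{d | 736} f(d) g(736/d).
(φ * 𝟙)(736) = 736

Divisors of 736: [1, 2, 4, 8, 16, 23, 32, 46, 92, 184, 368, 736]. For each d | 736:
  d = 1: φ(1) · 𝟙(736/1) = 1 · 1 = 1
  d = 2: φ(2) · 𝟙(736/2) = 1 · 1 = 1
  d = 4: φ(4) · 𝟙(736/4) = 2 · 1 = 2
  d = 8: φ(8) · 𝟙(736/8) = 4 · 1 = 4
  d = 16: φ(16) · 𝟙(736/16) = 8 · 1 = 8
  d = 23: φ(23) · 𝟙(736/23) = 22 · 1 = 22
  d = 32: φ(32) · 𝟙(736/32) = 16 · 1 = 16
  d = 46: φ(46) · 𝟙(736/46) = 22 · 1 = 22
  d = 92: φ(92) · 𝟙(736/92) = 44 · 1 = 44
  d = 184: φ(184) · 𝟙(736/184) = 88 · 1 = 88
  d = 368: φ(368) · 𝟙(736/368) = 176 · 1 = 176
  d = 736: φ(736) · 𝟙(736/736) = 352 · 1 = 352
Summing: (φ * 𝟙)(736) = 1 + 1 + 2 + 4 + 8 + 22 + 16 + 22 + 44 + 88 + 176 + 352 = 736.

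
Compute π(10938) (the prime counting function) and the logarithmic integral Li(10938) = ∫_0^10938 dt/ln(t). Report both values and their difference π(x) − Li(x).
π(10938) = 1328;  Li(10938) ≈ 1347.48;  π(x) − Li(x) ≈ -19.48.

Direct count of primes ≤ 10938 gives π(10938) = 1328. Numerical evaluation of the logarithmic integral gives Li(10938) ≈ 1347.48. The difference π(x) − Li(x) ≈ -19.48 is typically negative for small/moderate x (Li(x) overestimates), though Littlewood's theorem shows this sign changes infinitely often.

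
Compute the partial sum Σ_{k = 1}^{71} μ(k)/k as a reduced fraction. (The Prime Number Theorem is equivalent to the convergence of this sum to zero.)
Σ μ(k)/k = -200643437220052588790575/15941166575048541741926154

Values of μ(k) for 1 ≤ k ≤ 71: μ(1) = 1, μ(2) = -1, μ(3) = -1, μ(5) = -1, μ(6) = 1, μ(7) = -1, μ(10) = 1, μ(11) = -1, μ(13) = -1, μ(14) = 1, μ(15) = 1, μ(17) = -1, μ(19) = -1, μ(21) = 1, μ(22) = 1, μ(23) = -1, μ(26) = 1, μ(29) = -1, μ(30) = -1, μ(31) = -1, μ(33) = 1, μ(34) = 1, μ(35) = 1, μ(37) = -1, μ(38) = 1, μ(39) = 1, μ(41) = -1, μ(42) = -1, μ(43) = -1, μ(46) = 1, μ(47) = -1, μ(51) = 1, μ(53) = -1, μ(55) = 1, μ(57) = 1, μ(58) = 1, μ(59) = -1, μ(61) = -1, μ(62) = 1, μ(65) = 1, μ(66) = -1, μ(67) = -1, μ(69) = 1, μ(70) = -1, μ(71) = -1, with μ = 0 on non-squarefree integers. Summing μ(k)/k for k where μ(k) ≠ 0 gives -200643437220052588790575/15941166575048541741926154 ≈ -0.0126. (PNT ⟺ this sum → 0 as n → ∞.)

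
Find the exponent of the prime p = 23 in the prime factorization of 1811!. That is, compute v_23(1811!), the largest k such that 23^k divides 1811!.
v_23(1811!) = 81

Legendre's formula: v_p(n!) = Σ_{k ≥ 1} ⌊n / p^k⌋. For p = 23, n = 1811, the terms are:
  ⌊1811/23^1⌋ = ⌊1811/23⌋ = 78
  ⌊1811/23^2⌋ = ⌊1811/529⌋ = 3
(the next term ⌊1811/23^3⌋ = 0, terminating the sum). Summing: v_23(1811!) = 78 + 3 = 81.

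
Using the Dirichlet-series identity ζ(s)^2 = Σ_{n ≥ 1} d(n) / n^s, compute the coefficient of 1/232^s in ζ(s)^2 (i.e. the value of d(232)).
d(232) = 8

ζ(s)^2 = (Σ 1/m^s)(Σ 1/k^s). The coefficient of 1/n^s in the product is the number of ordered pairs (m, k) with mk = n, which equals d(n). For n = 232, divisors are [1, 2, 4, 8, 29, 58, 116, 232], so d(232) = 8.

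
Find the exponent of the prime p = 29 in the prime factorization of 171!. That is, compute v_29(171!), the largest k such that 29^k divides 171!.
v_29(171!) = 5

Legendre's formula: v_p(n!) = Σ_{k ≥ 1} ⌊n / p^k⌋. For p = 29, n = 171, the terms are:
  ⌊171/29^1⌋ = ⌊171/29⌋ = 5
(the next term ⌊171/29^2⌋ = 0, terminating the sum). Summing: v_29(171!) = 5 = 5.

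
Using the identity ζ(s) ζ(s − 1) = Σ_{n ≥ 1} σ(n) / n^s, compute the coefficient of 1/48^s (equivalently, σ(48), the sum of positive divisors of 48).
σ(48) = 124

In the product (Σ m^0/m^s)(Σ k / k^s) = Σ (Σ_{d | n} d) / n^s, the coefficient of 1/n^s is σ(n) = Σ_{d | n} d. For n = 48, divisors are [1, 2, 3, 4, 6, 8, 12, 16, 24, 48]; summing: σ(48) = 124.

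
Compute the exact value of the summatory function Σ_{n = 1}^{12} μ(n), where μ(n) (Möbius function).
Σ_{n ≤ 12} μ(n) = -2

Compute μ(n) for each 1 ≤ n ≤ 12: μ(1) = 1, μ(2) = -1, μ(3) = -1, μ(4) = 0, μ(5) = -1, μ(6) = 1, μ(7) = -1, μ(8) = 0, μ(9) = 0, μ(10) = 1, μ(11) = -1, μ(12) = 0. Summing all 12 values: -2. (Mertens function M(x) = Σ_{n ≤ x} μ(n); on average M(x) should be small (PNT ⟺ M(x) = o(x)).)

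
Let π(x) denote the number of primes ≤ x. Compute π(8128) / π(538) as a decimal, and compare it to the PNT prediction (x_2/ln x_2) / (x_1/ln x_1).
π(8128)/π(538) = 1022/99 ≈ 10.3232;  PNT prediction ≈ 10.5515.

π(538) = 99 and π(8128) = 1022, so π(8128)/π(538) ≈ 10.3232. The PNT-predicted ratio is (8128/ln(8128)) / (538/ln(538)) ≈ 10.5515. The two agree to within a few percent, as expected.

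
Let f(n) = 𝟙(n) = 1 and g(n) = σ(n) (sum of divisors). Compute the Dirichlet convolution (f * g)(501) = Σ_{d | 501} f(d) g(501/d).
(𝟙 * σ)(501) = 845

Divisors of 501: [1, 3, 167, 501]. For each d | 501:
  d = 1: 𝟙(1) · σ(501/1) = 1 · 672 = 672
  d = 3: 𝟙(3) · σ(501/3) = 1 · 168 = 168
  d = 167: 𝟙(167) · σ(501/167) = 1 · 4 = 4
  d = 501: 𝟙(501) · σ(501/501) = 1 · 1 = 1
Summing: (𝟙 * σ)(501) = 672 + 168 + 4 + 1 = 845.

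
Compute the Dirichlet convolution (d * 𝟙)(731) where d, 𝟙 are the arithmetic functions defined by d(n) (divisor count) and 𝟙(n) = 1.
(d * 𝟙)(731) = 9

Divisors of 731: [1, 17, 43, 731]. For each d | 731:
  d = 1: d(1) · 𝟙(731/1) = 1 · 1 = 1
  d = 17: d(17) · 𝟙(731/17) = 2 · 1 = 2
  d = 43: d(43) · 𝟙(731/43) = 2 · 1 = 2
  d = 731: d(731) · 𝟙(731/731) = 4 · 1 = 4
Summing: (d * 𝟙)(731) = 1 + 2 + 2 + 4 = 9.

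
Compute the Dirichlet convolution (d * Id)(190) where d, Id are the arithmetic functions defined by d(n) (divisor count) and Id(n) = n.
(d * Id)(190) = 588

Divisors of 190: [1, 2, 5, 10, 19, 38, 95, 190]. For each d | 190:
  d = 1: d(1) · Id(190/1) = 1 · 190 = 190
  d = 2: d(2) · Id(190/2) = 2 · 95 = 190
  d = 5: d(5) · Id(190/5) = 2 · 38 = 76
  d = 10: d(10) · Id(190/10) = 4 · 19 = 76
  d = 19: d(19) · Id(190/19) = 2 · 10 = 20
  d = 38: d(38) · Id(190/38) = 4 · 5 = 20
  d = 95: d(95) · Id(190/95) = 4 · 2 = 8
  d = 190: d(190) · Id(190/190) = 8 · 1 = 8
Summing: (d * Id)(190) = 190 + 190 + 76 + 76 + 20 + 20 + 8 + 8 = 588.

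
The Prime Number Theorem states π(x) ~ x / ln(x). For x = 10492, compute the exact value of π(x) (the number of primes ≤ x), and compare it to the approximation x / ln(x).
π(10492) = 1283;  x/ln(x) ≈ 1133.25;  relative error ≈ 11.67%.

Directly count primes up to 10492: π(10492) = 1283. The PNT approximation gives 10492/ln(10492) ≈ 10492/9.25837 ≈ 1133.25. Relative error (π(x) − x/ln(x)) / π(x) ≈ 11.67%; the approximation is known to undercount slightly (Li(x) is a better estimate).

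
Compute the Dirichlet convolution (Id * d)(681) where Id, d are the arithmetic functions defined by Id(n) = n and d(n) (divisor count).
(Id * d)(681) = 1145

Divisors of 681: [1, 3, 227, 681]. For each d | 681:
  d = 1: Id(1) · d(681/1) = 1 · 4 = 4
  d = 3: Id(3) · d(681/3) = 3 · 2 = 6
  d = 227: Id(227) · d(681/227) = 227 · 2 = 454
  d = 681: Id(681) · d(681/681) = 681 · 1 = 681
Summing: (Id * d)(681) = 4 + 6 + 454 + 681 = 1145.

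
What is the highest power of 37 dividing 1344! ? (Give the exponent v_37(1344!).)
v_37(1344!) = 36

Legendre's formula: v_p(n!) = Σ_{k ≥ 1} ⌊n / p^k⌋. For p = 37, n = 1344, the terms are:
  ⌊1344/37^1⌋ = ⌊1344/37⌋ = 36
(the next term ⌊1344/37^2⌋ = 0, terminating the sum). Summing: v_37(1344!) = 36 = 36.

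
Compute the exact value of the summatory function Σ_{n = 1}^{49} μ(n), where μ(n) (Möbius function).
Σ_{n ≤ 49} μ(n) = -3

Compute μ(n) for each 1 ≤ n ≤ 49: μ(1) = 1, μ(2) = -1, μ(3) = -1, μ(4) = 0, μ(5) = -1, μ(6) = 1, μ(7) = -1, μ(8) = 0, μ(9) = 0, μ(10) = 1, μ(11) = -1, μ(12) = 0, μ(13) = -1, μ(14) = 1, μ(15) = 1, μ(16) = 0, μ(17) = -1, μ(18) = 0, μ(19) = -1, μ(20) = 0, μ(21) = 1, μ(22) = 1, μ(23) = -1, μ(24) = 0, μ(25) = 0, μ(26) = 1, μ(27) = 0, μ(28) = 0, μ(29) = -1, μ(30) = -1, μ(31) = -1, μ(32) = 0, μ(33) = 1, μ(34) = 1, μ(35) = 1, μ(36) = 0, μ(37) = -1, μ(38) = 1, μ(39) = 1, μ(40) = 0, μ(41) = -1, μ(42) = -1, μ(43) = -1, μ(44) = 0, μ(45) = 0, μ(46) = 1, μ(47) = -1, μ(48) = 0, μ(49) = 0. Summing all 49 values: -3. (Mertens function M(x) = Σ_{n ≤ x} μ(n); on average M(x) should be small (PNT ⟺ M(x) = o(x)).)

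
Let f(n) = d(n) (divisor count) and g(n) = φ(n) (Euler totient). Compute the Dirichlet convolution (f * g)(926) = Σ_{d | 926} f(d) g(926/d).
(d * φ)(926) = 1392

Divisors of 926: [1, 2, 463, 926]. For each d | 926:
  d = 1: d(1) · φ(926/1) = 1 · 462 = 462
  d = 2: d(2) · φ(926/2) = 2 · 462 = 924
  d = 463: d(463) · φ(926/463) = 2 · 1 = 2
  d = 926: d(926) · φ(926/926) = 4 · 1 = 4
Summing: (d * φ)(926) = 462 + 924 + 2 + 4 = 1392.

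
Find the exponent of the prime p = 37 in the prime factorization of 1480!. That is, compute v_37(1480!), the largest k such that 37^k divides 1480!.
v_37(1480!) = 41

Legendre's formula: v_p(n!) = Σ_{k ≥ 1} ⌊n / p^k⌋. For p = 37, n = 1480, the terms are:
  ⌊1480/37^1⌋ = ⌊1480/37⌋ = 40
  ⌊1480/37^2⌋ = ⌊1480/1369⌋ = 1
(the next term ⌊1480/37^3⌋ = 0, terminating the sum). Summing: v_37(1480!) = 40 + 1 = 41.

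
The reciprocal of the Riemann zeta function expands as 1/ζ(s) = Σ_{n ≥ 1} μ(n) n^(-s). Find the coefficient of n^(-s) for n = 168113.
μ(168113) = 1

Factor n = 168113 = 11 · 17 · 29 · 31. μ(n) = 0 if any exponent ≥ 2 (not squarefree); otherwise μ(n) = (−1)^{ω(n)} where ω(n) is the number of distinct prime factors. Applying: μ(168113) = 1.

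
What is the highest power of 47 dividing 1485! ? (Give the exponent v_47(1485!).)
v_47(1485!) = 31

Legendre's formula: v_p(n!) = Σ_{k ≥ 1} ⌊n / p^k⌋. For p = 47, n = 1485, the terms are:
  ⌊1485/47^1⌋ = ⌊1485/47⌋ = 31
(the next term ⌊1485/47^2⌋ = 0, terminating the sum). Summing: v_47(1485!) = 31 = 31.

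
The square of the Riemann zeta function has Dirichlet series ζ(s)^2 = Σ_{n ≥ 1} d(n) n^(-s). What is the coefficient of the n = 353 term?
d(353) = 2

ζ(s)^2 = (Σ 1/m^s)(Σ 1/k^s). The coefficient of 1/n^s in the product is the number of ordered pairs (m, k) with mk = n, which equals d(n). For n = 353, divisors are [1, 353], so d(353) = 2.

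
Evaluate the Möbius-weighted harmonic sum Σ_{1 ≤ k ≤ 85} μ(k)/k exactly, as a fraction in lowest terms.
Σ μ(k)/k = -594294471063948716523503740771/44510752614879308559270669665465

Values of μ(k) for 1 ≤ k ≤ 85: μ(1) = 1, μ(2) = -1, μ(3) = -1, μ(5) = -1, μ(6) = 1, μ(7) = -1, μ(10) = 1, μ(11) = -1, μ(13) = -1, μ(14) = 1, μ(15) = 1, μ(17) = -1, μ(19) = -1, μ(21) = 1, μ(22) = 1, μ(23) = -1, μ(26) = 1, μ(29) = -1, μ(30) = -1, μ(31) = -1, μ(33) = 1, μ(34) = 1, μ(35) = 1, μ(37) = -1, μ(38) = 1, μ(39) = 1, μ(41) = -1, μ(42) = -1, μ(43) = -1, μ(46) = 1, μ(47) = -1, μ(51) = 1, μ(53) = -1, μ(55) = 1, μ(57) = 1, μ(58) = 1, μ(59) = -1, μ(61) = -1, μ(62) = 1, μ(65) = 1, μ(66) = -1, μ(67) = -1, μ(69) = 1, μ(70) = -1, μ(71) = -1, μ(73) = -1, μ(74) = 1, μ(77) = 1, μ(78) = -1, μ(79) = -1, μ(82) = 1, μ(83) = -1, μ(85) = 1, with μ = 0 on non-squarefree integers. Summing μ(k)/k for k where μ(k) ≠ 0 gives -594294471063948716523503740771/44510752614879308559270669665465 ≈ -0.0134. (PNT ⟺ this sum → 0 as n → ∞.)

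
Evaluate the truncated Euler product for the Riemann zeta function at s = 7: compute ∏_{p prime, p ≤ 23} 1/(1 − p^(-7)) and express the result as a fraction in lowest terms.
∏ = 48232764637425582400715871008195503014129789903328125/47833390398549347808770198286798982719063238904795968

The primes p ≤ 23 are [2, 3, 5, 7, 11, 13, 17, 19, 23]. For each prime, (1 − 1/p^7)^(-1) = p^7 / (p^7 − 1). The product is (1 − 1/2^7)^(-1), (1 − 1/3^7)^(-1), (1 − 1/5^7)^(-1), (1 − 1/7^7)^(-1), (1 − 1/11^7)^(-1), (1 − 1/13^7)^(-1), (1 − 1/17^7)^(-1), (1 − 1/19^7)^(-1), (1 − 1/23^7)^(-1) = ∏ p^7 / (p^7 − 1) = 48232764637425582400715871008195503014129789903328125/47833390398549347808770198286798982719063238904795968.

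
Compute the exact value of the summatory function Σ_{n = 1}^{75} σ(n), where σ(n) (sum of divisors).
Σ_{n ≤ 75} σ(n) = 4644

Compute σ(n) for each 1 ≤ n ≤ 75: σ(1) = 1, σ(2) = 3, σ(3) = 4, σ(4) = 7, σ(5) = 6, σ(6) = 12, σ(7) = 8, σ(8) = 15, σ(9) = 13, σ(10) = 18, σ(11) = 12, σ(12) = 28, σ(13) = 14, σ(14) = 24, σ(15) = 24, σ(16) = 31, σ(17) = 18, σ(18) = 39, σ(19) = 20, σ(20) = 42, σ(21) = 32, σ(22) = 36, σ(23) = 24, σ(24) = 60, σ(25) = 31, σ(26) = 42, σ(27) = 40, σ(28) = 56, σ(29) = 30, σ(30) = 72, σ(31) = 32, σ(32) = 63, σ(33) = 48, σ(34) = 54, σ(35) = 48, σ(36) = 91, σ(37) = 38, σ(38) = 60, σ(39) = 56, σ(40) = 90, σ(41) = 42, σ(42) = 96, σ(43) = 44, σ(44) = 84, σ(45) = 78, σ(46) = 72, σ(47) = 48, σ(48) = 124, σ(49) = 57, σ(50) = 93, σ(51) = 72, σ(52) = 98, σ(53) = 54, σ(54) = 120, σ(55) = 72, σ(56) = 120, σ(57) = 80, σ(58) = 90, σ(59) = 60, σ(60) = 168, σ(61) = 62, σ(62) = 96, σ(63) = 104, σ(64) = 127, σ(65) = 84, σ(66) = 144, σ(67) = 68, σ(68) = 126, σ(69) = 96, σ(70) = 144, σ(71) = 72, σ(72) = 195, σ(73) = 74, σ(74) = 114, σ(75) = 124. Summing all 75 values: 4644. (Average order: Σ_{n ≤ x} σ(n) ~ (π²/12) x². For x = 75, (π²/12)·75² ≈ 4626.38.)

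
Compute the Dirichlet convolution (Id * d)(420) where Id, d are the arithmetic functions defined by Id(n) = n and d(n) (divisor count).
(Id * d)(420) = 3465

Divisors of 420: [1, 2, 3, 4, 5, 6, 7, 10, 12, 14, 15, 20, 21, 28, 30, 35, 42, 60, 70, 84, 105, 140, 210, 420]. For each d | 420:
  d = 1: Id(1) · d(420/1) = 1 · 24 = 24
  d = 2: Id(2) · d(420/2) = 2 · 16 = 32
  d = 3: Id(3) · d(420/3) = 3 · 12 = 36
  d = 4: Id(4) · d(420/4) = 4 · 8 = 32
  d = 5: Id(5) · d(420/5) = 5 · 12 = 60
  d = 6: Id(6) · d(420/6) = 6 · 8 = 48
  d = 7: Id(7) · d(420/7) = 7 · 12 = 84
  d = 10: Id(10) · d(420/10) = 10 · 8 = 80
  d = 12: Id(12) · d(420/12) = 12 · 4 = 48
  d = 14: Id(14) · d(420/14) = 14 · 8 = 112
  d = 15: Id(15) · d(420/15) = 15 · 6 = 90
  d = 20: Id(20) · d(420/20) = 20 · 4 = 80
  d = 21: Id(21) · d(420/21) = 21 · 6 = 126
  d = 28: Id(28) · d(420/28) = 28 · 4 = 112
  d = 30: Id(30) · d(420/30) = 30 · 4 = 120
  d = 35: Id(35) · d(420/35) = 35 · 6 = 210
  d = 42: Id(42) · d(420/42) = 42 · 4 = 168
  d = 60: Id(60) · d(420/60) = 60 · 2 = 120
  d = 70: Id(70) · d(420/70) = 70 · 4 = 280
  d = 84: Id(84) · d(420/84) = 84 · 2 = 168
  d = 105: Id(105) · d(420/105) = 105 · 3 = 315
  d = 140: Id(140) · d(420/140) = 140 · 2 = 280
  d = 210: Id(210) · d(420/210) = 210 · 2 = 420
  d = 420: Id(420) · d(420/420) = 420 · 1 = 420
Summing: (Id * d)(420) = 24 + 32 + 36 + 32 + 60 + 48 + 84 + 80 + 48 + 112 + 90 + 80 + 126 + 112 + 120 + 210 + 168 + 120 + 280 + 168 + 315 + 280 + 420 + 420 = 3465.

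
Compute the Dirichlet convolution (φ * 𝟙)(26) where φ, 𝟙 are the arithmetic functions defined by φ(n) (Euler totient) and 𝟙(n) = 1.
(φ * 𝟙)(26) = 26

Divisors of 26: [1, 2, 13, 26]. For each d | 26:
  d = 1: φ(1) · 𝟙(26/1) = 1 · 1 = 1
  d = 2: φ(2) · 𝟙(26/2) = 1 · 1 = 1
  d = 13: φ(13) · 𝟙(26/13) = 12 · 1 = 12
  d = 26: φ(26) · 𝟙(26/26) = 12 · 1 = 12
Summing: (φ * 𝟙)(26) = 1 + 1 + 12 + 12 = 26.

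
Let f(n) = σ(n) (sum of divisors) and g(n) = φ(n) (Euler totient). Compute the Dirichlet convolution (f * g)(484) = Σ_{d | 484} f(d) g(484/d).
(σ * φ)(484) = 4356

Divisors of 484: [1, 2, 4, 11, 22, 44, 121, 242, 484]. For each d | 484:
  d = 1: σ(1) · φ(484/1) = 1 · 220 = 220
  d = 2: σ(2) · φ(484/2) = 3 · 110 = 330
  d = 4: σ(4) · φ(484/4) = 7 · 110 = 770
  d = 11: σ(11) · φ(484/11) = 12 · 20 = 240
  d = 22: σ(22) · φ(484/22) = 36 · 10 = 360
  d = 44: σ(44) · φ(484/44) = 84 · 10 = 840
  d = 121: σ(121) · φ(484/121) = 133 · 2 = 266
  d = 242: σ(242) · φ(484/242) = 399 · 1 = 399
  d = 484: σ(484) · φ(484/484) = 931 · 1 = 931
Summing: (σ * φ)(484) = 220 + 330 + 770 + 240 + 360 + 840 + 266 + 399 + 931 = 4356.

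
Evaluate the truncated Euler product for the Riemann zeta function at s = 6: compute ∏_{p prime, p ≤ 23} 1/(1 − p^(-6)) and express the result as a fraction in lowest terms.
∏ = 7921457489978054880231124911875/7786417203783354362865572118528

The primes p ≤ 23 are [2, 3, 5, 7, 11, 13, 17, 19, 23]. For each prime, (1 − 1/p^6)^(-1) = p^6 / (p^6 − 1). The product is (1 − 1/2^6)^(-1), (1 − 1/3^6)^(-1), (1 − 1/5^6)^(-1), (1 − 1/7^6)^(-1), (1 − 1/11^6)^(-1), (1 − 1/13^6)^(-1), (1 − 1/17^6)^(-1), (1 − 1/19^6)^(-1), (1 − 1/23^6)^(-1) = ∏ p^6 / (p^6 − 1) = 7921457489978054880231124911875/7786417203783354362865572118528.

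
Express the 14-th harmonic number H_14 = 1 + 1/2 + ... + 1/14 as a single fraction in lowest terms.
H_14 = 1171733/360360

Direct summation: H_14 = 1 + 1/2 + ... + 1/14. The least common denominator is lcm(1, ..., 14) = 360360; over this denominator the numerator is 360360 + 180180 + 120120 + 90090 + 72072 + 60060 + 51480 + 45045 + 40040 + 36036 + 32760 + 30030 + 27720 + 25740 = 1171733, so H_14 = 1171733/360360 (already in lowest terms) ≈ 3.25156. (The PNT-adjacent estimate ln(14) + γ ≈ 3.21627 matches within O(1/n).)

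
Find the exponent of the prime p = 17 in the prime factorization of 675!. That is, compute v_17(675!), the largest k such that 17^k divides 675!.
v_17(675!) = 41

Legendre's formula: v_p(n!) = Σ_{k ≥ 1} ⌊n / p^k⌋. For p = 17, n = 675, the terms are:
  ⌊675/17^1⌋ = ⌊675/17⌋ = 39
  ⌊675/17^2⌋ = ⌊675/289⌋ = 2
(the next term ⌊675/17^3⌋ = 0, terminating the sum). Summing: v_17(675!) = 39 + 2 = 41.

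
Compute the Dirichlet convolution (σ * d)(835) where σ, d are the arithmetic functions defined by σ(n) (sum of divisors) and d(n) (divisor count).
(σ * d)(835) = 1360

Divisors of 835: [1, 5, 167, 835]. For each d | 835:
  d = 1: σ(1) · d(835/1) = 1 · 4 = 4
  d = 5: σ(5) · d(835/5) = 6 · 2 = 12
  d = 167: σ(167) · d(835/167) = 168 · 2 = 336
  d = 835: σ(835) · d(835/835) = 1008 · 1 = 1008
Summing: (σ * d)(835) = 4 + 12 + 336 + 1008 = 1360.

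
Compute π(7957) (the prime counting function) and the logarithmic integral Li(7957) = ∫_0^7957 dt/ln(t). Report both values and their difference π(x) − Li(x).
π(7957) = 1005;  Li(7957) ≈ 1021.63;  π(x) − Li(x) ≈ -16.63.

Direct count of primes ≤ 7957 gives π(7957) = 1005. Numerical evaluation of the logarithmic integral gives Li(7957) ≈ 1021.63. The difference π(x) − Li(x) ≈ -16.63 is typically negative for small/moderate x (Li(x) overestimates), though Littlewood's theorem shows this sign changes infinitely often.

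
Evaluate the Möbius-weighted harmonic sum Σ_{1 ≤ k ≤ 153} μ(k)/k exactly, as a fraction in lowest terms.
Σ μ(k)/k = 498553581288971583508015817946071430122138094746515981177/75106511663943725776296745409664000450228387787452181363970

Values of μ(k) for 1 ≤ k ≤ 153: μ(1) = 1, μ(2) = -1, μ(3) = -1, μ(5) = -1, μ(6) = 1, μ(7) = -1, μ(10) = 1, μ(11) = -1, μ(13) = -1, μ(14) = 1, μ(15) = 1, μ(17) = -1, μ(19) = -1, μ(21) = 1, μ(22) = 1, μ(23) = -1, μ(26) = 1, μ(29) = -1, μ(30) = -1, μ(31) = -1, μ(33) = 1, μ(34) = 1, μ(35) = 1, μ(37) = -1, μ(38) = 1, μ(39) = 1, μ(41) = -1, μ(42) = -1, μ(43) = -1, μ(46) = 1, μ(47) = -1, μ(51) = 1, μ(53) = -1, μ(55) = 1, μ(57) = 1, μ(58) = 1, μ(59) = -1, μ(61) = -1, μ(62) = 1, μ(65) = 1, μ(66) = -1, μ(67) = -1, μ(69) = 1, μ(70) = -1, μ(71) = -1, μ(73) = -1, μ(74) = 1, μ(77) = 1, μ(78) = -1, μ(79) = -1, μ(82) = 1, μ(83) = -1, μ(85) = 1, μ(86) = 1, μ(87) = 1, μ(89) = -1, μ(91) = 1, μ(93) = 1, μ(94) = 1, μ(95) = 1, μ(97) = -1, μ(101) = -1, μ(102) = -1, μ(103) = -1, μ(105) = -1, μ(106) = 1, μ(107) = -1, μ(109) = -1, μ(110) = -1, μ(111) = 1, μ(113) = -1, μ(114) = -1, μ(115) = 1, μ(118) = 1, μ(119) = 1, μ(122) = 1, μ(123) = 1, μ(127) = -1, μ(129) = 1, μ(130) = -1, μ(131) = -1, μ(133) = 1, μ(134) = 1, μ(137) = -1, μ(138) = -1, μ(139) = -1, μ(141) = 1, μ(142) = 1, μ(143) = 1, μ(145) = 1, μ(146) = 1, μ(149) = -1, μ(151) = -1, with μ = 0 on non-squarefree integers. Summing μ(k)/k for k where μ(k) ≠ 0 gives 498553581288971583508015817946071430122138094746515981177/75106511663943725776296745409664000450228387787452181363970 ≈ 0.0066. (PNT ⟺ this sum → 0 as n → ∞.)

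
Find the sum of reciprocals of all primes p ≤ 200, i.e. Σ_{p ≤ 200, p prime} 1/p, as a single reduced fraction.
Σ 1/p = 15202313841027497739047080375538859939135227730139536997746371469607707132833646367/7799922041683461553249199106329813876687996789903550945093032474868511536164700810

π(200) = 46, so the primes ≤ 200 are [2, 3, 5, 7, 11, 13, 17, 19, 23, 29, 31, 37, 41, 43, 47, 53, 59, 61, 67, 71, 73, 79, 83, 89, 97, 101, 103, 107, 109, 113, 127, 131, 137, 139, 149, 151, 157, 163, 167, 173, 179, 181, 191, 193, 197, 199]. Summing 1/p over these primes: 15202313841027497739047080375538859939135227730139536997746371469607707132833646367/7799922041683461553249199106329813876687996789903550945093032474868511536164700810 ≈ 1.9490. Mertens estimate ln ln(200) + 0.2615 ≈ 1.9289.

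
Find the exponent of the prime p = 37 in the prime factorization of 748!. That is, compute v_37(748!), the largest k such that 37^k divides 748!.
v_37(748!) = 20

Legendre's formula: v_p(n!) = Σ_{k ≥ 1} ⌊n / p^k⌋. For p = 37, n = 748, the terms are:
  ⌊748/37^1⌋ = ⌊748/37⌋ = 20
(the next term ⌊748/37^2⌋ = 0, terminating the sum). Summing: v_37(748!) = 20 = 20.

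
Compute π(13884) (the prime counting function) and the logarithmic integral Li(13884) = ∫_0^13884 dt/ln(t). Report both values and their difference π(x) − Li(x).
π(13884) = 1641;  Li(13884) ≈ 1660.10;  π(x) − Li(x) ≈ -19.10.

Direct count of primes ≤ 13884 gives π(13884) = 1641. Numerical evaluation of the logarithmic integral gives Li(13884) ≈ 1660.10. The difference π(x) − Li(x) ≈ -19.10 is typically negative for small/moderate x (Li(x) overestimates), though Littlewood's theorem shows this sign changes infinitely often.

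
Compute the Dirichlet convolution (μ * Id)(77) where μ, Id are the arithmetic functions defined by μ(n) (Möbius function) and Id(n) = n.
(μ * Id)(77) = 60

Divisors of 77: [1, 7, 11, 77]. For each d | 77:
  d = 1: μ(1) · Id(77/1) = 1 · 77 = 77
  d = 7: μ(7) · Id(77/7) = -1 · 11 = -11
  d = 11: μ(11) · Id(77/11) = -1 · 7 = -7
  d = 77: μ(77) · Id(77/77) = 1 · 1 = 1
Summing: (μ * Id)(77) = 77 + -11 + -7 + 1 = 60.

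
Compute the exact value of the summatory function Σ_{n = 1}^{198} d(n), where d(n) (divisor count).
Σ_{n ≤ 198} d(n) = 1084

Compute d(n) for each 1 ≤ n ≤ 198: d(1) = 1, d(2) = 2, d(3) = 2, d(4) = 3, d(5) = 2, d(6) = 4, d(7) = 2, d(8) = 4, d(9) = 3, d(10) = 4, d(11) = 2, d(12) = 6, d(13) = 2, d(14) = 4, d(15) = 4, d(16) = 5, d(17) = 2, d(18) = 6, d(19) = 2, d(20) = 6, d(21) = 4, d(22) = 4, d(23) = 2, d(24) = 8, d(25) = 3, d(26) = 4, d(27) = 4, d(28) = 6, d(29) = 2, d(30) = 8, d(31) = 2, d(32) = 6, d(33) = 4, d(34) = 4, d(35) = 4, d(36) = 9, d(37) = 2, d(38) = 4, d(39) = 4, d(40) = 8, d(41) = 2, d(42) = 8, d(43) = 2, d(44) = 6, d(45) = 6, d(46) = 4, d(47) = 2, d(48) = 10, d(49) = 3, d(50) = 6, d(51) = 4, d(52) = 6, d(53) = 2, d(54) = 8, d(55) = 4, d(56) = 8, d(57) = 4, d(58) = 4, d(59) = 2, d(60) = 12, d(61) = 2, d(62) = 4, d(63) = 6, d(64) = 7, d(65) = 4, d(66) = 8, d(67) = 2, d(68) = 6, d(69) = 4, d(70) = 8, d(71) = 2, d(72) = 12, d(73) = 2, d(74) = 4, d(75) = 6, d(76) = 6, d(77) = 4, d(78) = 8, d(79) = 2, d(80) = 10, d(81) = 5, d(82) = 4, d(83) = 2, d(84) = 12, d(85) = 4, d(86) = 4, d(87) = 4, d(88) = 8, d(89) = 2, d(90) = 12, d(91) = 4, d(92) = 6, d(93) = 4, d(94) = 4, d(95) = 4, d(96) = 12, d(97) = 2, d(98) = 6, d(99) = 6, d(100) = 9, d(101) = 2, d(102) = 8, d(103) = 2, d(104) = 8, d(105) = 8, d(106) = 4, d(107) = 2, d(108) = 12, d(109) = 2, d(110) = 8, d(111) = 4, d(112) = 10, d(113) = 2, d(114) = 8, d(115) = 4, d(116) = 6, d(117) = 6, d(118) = 4, d(119) = 4, d(120) = 16, d(121) = 3, d(122) = 4, d(123) = 4, d(124) = 6, d(125) = 4, d(126) = 12, d(127) = 2, d(128) = 8, d(129) = 4, d(130) = 8, d(131) = 2, d(132) = 12, d(133) = 4, d(134) = 4, d(135) = 8, d(136) = 8, d(137) = 2, d(138) = 8, d(139) = 2, d(140) = 12, d(141) = 4, d(142) = 4, d(143) = 4, d(144) = 15, d(145) = 4, d(146) = 4, d(147) = 6, d(148) = 6, d(149) = 2, d(150) = 12, d(151) = 2, d(152) = 8, d(153) = 6, d(154) = 8, d(155) = 4, d(156) = 12, d(157) = 2, d(158) = 4, d(159) = 4, d(160) = 12, d(161) = 4, d(162) = 10, d(163) = 2, d(164) = 6, d(165) = 8, d(166) = 4, d(167) = 2, d(168) = 16, d(169) = 3, d(170) = 8, d(171) = 6, d(172) = 6, d(173) = 2, d(174) = 8, d(175) = 6, d(176) = 10, d(177) = 4, d(178) = 4, d(179) = 2, d(180) = 18, d(181) = 2, d(182) = 8, d(183) = 4, d(184) = 8, d(185) = 4, d(186) = 8, d(187) = 4, d(188) = 6, d(189) = 8, d(190) = 8, d(191) = 2, d(192) = 14, d(193) = 2, d(194) = 4, d(195) = 8, d(196) = 9, d(197) = 2, d(198) = 12. Summing all 198 values: 1084. (Dirichlet's divisor formula: Σ_{n ≤ x} d(n) = x ln(x) + (2γ − 1) x + O(√x). For x = 198, the asymptotic estimate is ≈ 1077.65.)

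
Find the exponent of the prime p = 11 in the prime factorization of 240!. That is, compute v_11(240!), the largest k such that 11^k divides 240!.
v_11(240!) = 22

Legendre's formula: v_p(n!) = Σ_{k ≥ 1} ⌊n / p^k⌋. For p = 11, n = 240, the terms are:
  ⌊240/11^1⌋ = ⌊240/11⌋ = 21
  ⌊240/11^2⌋ = ⌊240/121⌋ = 1
(the next term ⌊240/11^3⌋ = 0, terminating the sum). Summing: v_11(240!) = 21 + 1 = 22.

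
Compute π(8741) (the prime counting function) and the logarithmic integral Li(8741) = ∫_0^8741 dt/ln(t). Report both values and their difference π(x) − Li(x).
π(8741) = 1090;  Li(8741) ≈ 1108.46;  π(x) − Li(x) ≈ -18.46.

Direct count of primes ≤ 8741 gives π(8741) = 1090. Numerical evaluation of the logarithmic integral gives Li(8741) ≈ 1108.46. The difference π(x) − Li(x) ≈ -18.46 is typically negative for small/moderate x (Li(x) overestimates), though Littlewood's theorem shows this sign changes infinitely often.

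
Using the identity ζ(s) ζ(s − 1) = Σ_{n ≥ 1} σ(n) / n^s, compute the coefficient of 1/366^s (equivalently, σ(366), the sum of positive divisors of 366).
σ(366) = 744

In the product (Σ m^0/m^s)(Σ k / k^s) = Σ (Σ_{d | n} d) / n^s, the coefficient of 1/n^s is σ(n) = Σ_{d | n} d. For n = 366, divisors are [1, 2, 3, 6, 61, 122, 183, 366]; summing: σ(366) = 744.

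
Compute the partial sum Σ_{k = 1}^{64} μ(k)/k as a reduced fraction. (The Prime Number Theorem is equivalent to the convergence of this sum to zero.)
Σ μ(k)/k = 1874648830674470878723/117288381359406970983270

Values of μ(k) for 1 ≤ k ≤ 64: μ(1) = 1, μ(2) = -1, μ(3) = -1, μ(5) = -1, μ(6) = 1, μ(7) = -1, μ(10) = 1, μ(11) = -1, μ(13) = -1, μ(14) = 1, μ(15) = 1, μ(17) = -1, μ(19) = -1, μ(21) = 1, μ(22) = 1, μ(23) = -1, μ(26) = 1, μ(29) = -1, μ(30) = -1, μ(31) = -1, μ(33) = 1, μ(34) = 1, μ(35) = 1, μ(37) = -1, μ(38) = 1, μ(39) = 1, μ(41) = -1, μ(42) = -1, μ(43) = -1, μ(46) = 1, μ(47) = -1, μ(51) = 1, μ(53) = -1, μ(55) = 1, μ(57) = 1, μ(58) = 1, μ(59) = -1, μ(61) = -1, μ(62) = 1, with μ = 0 on non-squarefree integers. Summing μ(k)/k for k where μ(k) ≠ 0 gives 1874648830674470878723/117288381359406970983270 ≈ 0.0160. (PNT ⟺ this sum → 0 as n → ∞.)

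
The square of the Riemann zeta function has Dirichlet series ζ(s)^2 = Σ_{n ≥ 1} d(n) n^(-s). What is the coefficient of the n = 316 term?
d(316) = 6

ζ(s)^2 = (Σ 1/m^s)(Σ 1/k^s). The coefficient of 1/n^s in the product is the number of ordered pairs (m, k) with mk = n, which equals d(n). For n = 316, divisors are [1, 2, 4, 79, 158, 316], so d(316) = 6.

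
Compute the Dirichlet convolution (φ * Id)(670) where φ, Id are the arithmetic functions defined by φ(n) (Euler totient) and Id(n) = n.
(φ * Id)(670) = 3591

Divisors of 670: [1, 2, 5, 10, 67, 134, 335, 670]. For each d | 670:
  d = 1: φ(1) · Id(670/1) = 1 · 670 = 670
  d = 2: φ(2) · Id(670/2) = 1 · 335 = 335
  d = 5: φ(5) · Id(670/5) = 4 · 134 = 536
  d = 10: φ(10) · Id(670/10) = 4 · 67 = 268
  d = 67: φ(67) · Id(670/67) = 66 · 10 = 660
  d = 134: φ(134) · Id(670/134) = 66 · 5 = 330
  d = 335: φ(335) · Id(670/335) = 264 · 2 = 528
  d = 670: φ(670) · Id(670/670) = 264 · 1 = 264
Summing: (φ * Id)(670) = 670 + 335 + 536 + 268 + 660 + 330 + 528 + 264 = 3591.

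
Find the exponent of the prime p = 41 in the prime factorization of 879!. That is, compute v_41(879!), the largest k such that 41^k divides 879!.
v_41(879!) = 21

Legendre's formula: v_p(n!) = Σ_{k ≥ 1} ⌊n / p^k⌋. For p = 41, n = 879, the terms are:
  ⌊879/41^1⌋ = ⌊879/41⌋ = 21
(the next term ⌊879/41^2⌋ = 0, terminating the sum). Summing: v_41(879!) = 21 = 21.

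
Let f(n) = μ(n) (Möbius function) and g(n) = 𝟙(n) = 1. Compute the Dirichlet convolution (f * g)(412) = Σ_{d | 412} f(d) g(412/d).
(μ * 𝟙)(412) = 0

Divisors of 412: [1, 2, 4, 103, 206, 412]. For each d | 412:
  d = 1: μ(1) · 𝟙(412/1) = 1 · 1 = 1
  d = 2: μ(2) · 𝟙(412/2) = -1 · 1 = -1
  d = 4: μ(4) · 𝟙(412/4) = 0 · 1 = 0
  d = 103: μ(103) · 𝟙(412/103) = -1 · 1 = -1
  d = 206: μ(206) · 𝟙(412/206) = 1 · 1 = 1
  d = 412: μ(412) · 𝟙(412/412) = 0 · 1 = 0
Summing: (μ * 𝟙)(412) = 1 + -1 + 0 + -1 + 1 + 0 = 0.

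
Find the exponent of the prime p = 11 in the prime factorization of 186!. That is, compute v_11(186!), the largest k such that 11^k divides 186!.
v_11(186!) = 17

Legendre's formula: v_p(n!) = Σ_{k ≥ 1} ⌊n / p^k⌋. For p = 11, n = 186, the terms are:
  ⌊186/11^1⌋ = ⌊186/11⌋ = 16
  ⌊186/11^2⌋ = ⌊186/121⌋ = 1
(the next term ⌊186/11^3⌋ = 0, terminating the sum). Summing: v_11(186!) = 16 + 1 = 17.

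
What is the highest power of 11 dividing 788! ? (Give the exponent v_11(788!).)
v_11(788!) = 77

Legendre's formula: v_p(n!) = Σ_{k ≥ 1} ⌊n / p^k⌋. For p = 11, n = 788, the terms are:
  ⌊788/11^1⌋ = ⌊788/11⌋ = 71
  ⌊788/11^2⌋ = ⌊788/121⌋ = 6
(the next term ⌊788/11^3⌋ = 0, terminating the sum). Summing: v_11(788!) = 71 + 6 = 77.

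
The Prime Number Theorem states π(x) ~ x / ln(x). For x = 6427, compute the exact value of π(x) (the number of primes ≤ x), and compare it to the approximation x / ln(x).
π(6427) = 836;  x/ln(x) ≈ 732.98;  relative error ≈ 12.32%.

Directly count primes up to 6427: π(6427) = 836. The PNT approximation gives 6427/ln(6427) ≈ 6427/8.76826 ≈ 732.98. Relative error (π(x) − x/ln(x)) / π(x) ≈ 12.32%; the approximation is known to undercount slightly (Li(x) is a better estimate).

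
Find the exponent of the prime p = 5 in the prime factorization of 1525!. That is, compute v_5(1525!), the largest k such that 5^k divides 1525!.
v_5(1525!) = 380

Legendre's formula: v_p(n!) = Σ_{k ≥ 1} ⌊n / p^k⌋. For p = 5, n = 1525, the terms are:
  ⌊1525/5^1⌋ = ⌊1525/5⌋ = 305
  ⌊1525/5^2⌋ = ⌊1525/25⌋ = 61
  ⌊1525/5^3⌋ = ⌊1525/125⌋ = 12
  ⌊1525/5^4⌋ = ⌊1525/625⌋ = 2
(the next term ⌊1525/5^5⌋ = 0, terminating the sum). Summing: v_5(1525!) = 305 + 61 + 12 + 2 = 380.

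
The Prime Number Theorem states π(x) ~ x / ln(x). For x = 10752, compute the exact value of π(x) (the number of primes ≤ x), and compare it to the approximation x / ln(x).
π(10752) = 1310;  x/ln(x) ≈ 1158.27;  relative error ≈ 11.58%.

Directly count primes up to 10752: π(10752) = 1310. The PNT approximation gives 10752/ln(10752) ≈ 10752/9.28285 ≈ 1158.27. Relative error (π(x) − x/ln(x)) / π(x) ≈ 11.58%; the approximation is known to undercount slightly (Li(x) is a better estimate).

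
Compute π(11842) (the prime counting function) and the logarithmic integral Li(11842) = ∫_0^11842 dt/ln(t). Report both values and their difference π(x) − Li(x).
π(11842) = 1421;  Li(11842) ≈ 1444.27;  π(x) − Li(x) ≈ -23.27.

Direct count of primes ≤ 11842 gives π(11842) = 1421. Numerical evaluation of the logarithmic integral gives Li(11842) ≈ 1444.27. The difference π(x) − Li(x) ≈ -23.27 is typically negative for small/moderate x (Li(x) overestimates), though Littlewood's theorem shows this sign changes infinitely often.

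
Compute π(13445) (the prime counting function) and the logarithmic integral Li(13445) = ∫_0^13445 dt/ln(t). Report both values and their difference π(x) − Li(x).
π(13445) = 1593;  Li(13445) ≈ 1614.00;  π(x) − Li(x) ≈ -21.00.

Direct count of primes ≤ 13445 gives π(13445) = 1593. Numerical evaluation of the logarithmic integral gives Li(13445) ≈ 1614.00. The difference π(x) − Li(x) ≈ -21.00 is typically negative for small/moderate x (Li(x) overestimates), though Littlewood's theorem shows this sign changes infinitely often.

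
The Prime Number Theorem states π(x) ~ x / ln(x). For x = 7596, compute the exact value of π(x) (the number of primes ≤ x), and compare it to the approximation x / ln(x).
π(7596) = 965;  x/ln(x) ≈ 850.10;  relative error ≈ 11.91%.

Directly count primes up to 7596: π(7596) = 965. The PNT approximation gives 7596/ln(7596) ≈ 7596/8.93538 ≈ 850.10. Relative error (π(x) − x/ln(x)) / π(x) ≈ 11.91%; the approximation is known to undercount slightly (Li(x) is a better estimate).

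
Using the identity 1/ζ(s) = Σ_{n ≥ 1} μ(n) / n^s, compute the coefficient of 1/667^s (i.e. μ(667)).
μ(667) = 1

Factor n = 667 = 23 · 29. μ(n) = 0 if any exponent ≥ 2 (not squarefree); otherwise μ(n) = (−1)^{ω(n)} where ω(n) is the number of distinct prime factors. Applying: μ(667) = 1.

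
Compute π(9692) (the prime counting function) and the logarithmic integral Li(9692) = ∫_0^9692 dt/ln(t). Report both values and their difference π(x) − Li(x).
π(9692) = 1196;  Li(9692) ≈ 1212.64;  π(x) − Li(x) ≈ -16.64.

Direct count of primes ≤ 9692 gives π(9692) = 1196. Numerical evaluation of the logarithmic integral gives Li(9692) ≈ 1212.64. The difference π(x) − Li(x) ≈ -16.64 is typically negative for small/moderate x (Li(x) overestimates), though Littlewood's theorem shows this sign changes infinitely often.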